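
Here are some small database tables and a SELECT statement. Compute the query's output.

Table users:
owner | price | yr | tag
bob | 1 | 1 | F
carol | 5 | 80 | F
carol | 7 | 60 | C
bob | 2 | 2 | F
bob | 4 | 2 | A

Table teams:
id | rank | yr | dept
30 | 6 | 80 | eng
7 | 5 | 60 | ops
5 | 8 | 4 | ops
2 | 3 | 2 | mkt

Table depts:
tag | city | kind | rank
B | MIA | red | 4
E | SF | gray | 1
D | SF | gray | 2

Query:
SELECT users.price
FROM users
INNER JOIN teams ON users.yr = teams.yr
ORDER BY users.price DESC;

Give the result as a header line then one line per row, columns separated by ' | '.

After JOIN teams (4 rows):
users.owner | users.price | users.yr | users.tag | teams.id | teams.rank | teams.yr | teams.dept
carol | 5 | 80 | F | 30 | 6 | 80 | eng
carol | 7 | 60 | C | 7 | 5 | 60 | ops
bob | 2 | 2 | F | 2 | 3 | 2 | mkt
bob | 4 | 2 | A | 2 | 3 | 2 | mkt
After SELECT (4 rows):
users.price
5
7
2
4
After ORDER BY (4 rows):
users.price
7
5
4
2

== RESULT ==
users.price
7
5
4
2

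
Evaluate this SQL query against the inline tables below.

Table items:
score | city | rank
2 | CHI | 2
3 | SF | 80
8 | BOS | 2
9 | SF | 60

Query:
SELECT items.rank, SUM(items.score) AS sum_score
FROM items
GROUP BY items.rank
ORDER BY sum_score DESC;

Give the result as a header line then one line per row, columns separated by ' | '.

== RESULT ==
items.rank | sum_score
2 | 10
60 | 9
80 | 3

Derivation:
After GROUP BY (3 rows):
items.rank | sum_score
2 | 10
80 | 3
60 | 9
After ORDER BY (3 rows):
items.rank | sum_score
2 | 10
60 | 9
80 | 3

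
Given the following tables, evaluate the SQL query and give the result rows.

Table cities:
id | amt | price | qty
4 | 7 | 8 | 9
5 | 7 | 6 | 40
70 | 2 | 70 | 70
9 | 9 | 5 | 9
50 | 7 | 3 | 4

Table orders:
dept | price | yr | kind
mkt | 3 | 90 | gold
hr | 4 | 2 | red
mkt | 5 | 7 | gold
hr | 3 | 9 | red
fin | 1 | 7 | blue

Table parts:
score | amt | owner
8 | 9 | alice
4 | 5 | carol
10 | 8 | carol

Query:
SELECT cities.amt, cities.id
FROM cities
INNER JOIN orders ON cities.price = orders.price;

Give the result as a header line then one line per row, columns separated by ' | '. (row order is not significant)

After JOIN orders (3 rows):
cities.id | cities.amt | cities.price | cities.qty | orders.dept | orders.price | orders.yr | orders.kind
9 | 9 | 5 | 9 | mkt | 5 | 7 | gold
50 | 7 | 3 | 4 | mkt | 3 | 90 | gold
50 | 7 | 3 | 4 | hr | 3 | 9 | red
After SELECT (3 rows):
cities.amt | cities.id
9 | 9
7 | 50
7 | 50

== RESULT ==
cities.amt | cities.id
9 | 9
7 | 50
7 | 50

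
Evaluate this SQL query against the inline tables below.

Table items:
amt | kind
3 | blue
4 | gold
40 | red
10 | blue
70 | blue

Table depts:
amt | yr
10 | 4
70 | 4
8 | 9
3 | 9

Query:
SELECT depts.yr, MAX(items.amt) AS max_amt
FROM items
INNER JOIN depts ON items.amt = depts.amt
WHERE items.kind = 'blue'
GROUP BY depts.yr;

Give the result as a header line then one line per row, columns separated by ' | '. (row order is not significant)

After JOIN depts (3 rows):
items.amt | items.kind | depts.amt | depts.yr
3 | blue | 3 | 9
10 | blue | 10 | 4
70 | blue | 70 | 4
After WHERE (3 rows):
items.amt | items.kind | depts.amt | depts.yr
3 | blue | 3 | 9
10 | blue | 10 | 4
70 | blue | 70 | 4
After GROUP BY (2 rows):
depts.yr | max_amt
9 | 3
4 | 70

== RESULT ==
depts.yr | max_amt
9 | 3
4 | 70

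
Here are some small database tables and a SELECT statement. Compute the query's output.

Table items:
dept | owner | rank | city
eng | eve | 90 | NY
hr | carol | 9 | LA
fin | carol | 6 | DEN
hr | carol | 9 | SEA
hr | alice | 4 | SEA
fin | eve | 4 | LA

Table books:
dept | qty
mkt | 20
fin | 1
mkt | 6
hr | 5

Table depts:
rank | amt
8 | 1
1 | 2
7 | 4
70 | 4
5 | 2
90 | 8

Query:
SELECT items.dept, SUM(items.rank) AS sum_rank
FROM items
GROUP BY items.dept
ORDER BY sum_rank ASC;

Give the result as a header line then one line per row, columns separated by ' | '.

After GROUP BY (3 rows):
items.dept | sum_rank
eng | 90
hr | 22
fin | 10
After ORDER BY (3 rows):
items.dept | sum_rank
fin | 10
hr | 22
eng | 90

== RESULT ==
items.dept | sum_rank
fin | 10
hr | 22
eng | 90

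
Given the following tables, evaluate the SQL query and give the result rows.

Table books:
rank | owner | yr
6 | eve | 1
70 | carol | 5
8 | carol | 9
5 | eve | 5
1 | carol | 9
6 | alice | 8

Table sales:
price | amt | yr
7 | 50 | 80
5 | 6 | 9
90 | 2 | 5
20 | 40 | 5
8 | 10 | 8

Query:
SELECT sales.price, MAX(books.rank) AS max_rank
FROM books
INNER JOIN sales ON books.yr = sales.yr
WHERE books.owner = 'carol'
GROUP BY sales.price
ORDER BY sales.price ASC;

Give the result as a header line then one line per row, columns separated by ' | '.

After JOIN sales (7 rows):
books.rank | books.owner | books.yr | sales.price | sales.amt | sales.yr
70 | carol | 5 | 90 | 2 | 5
70 | carol | 5 | 20 | 40 | 5
8 | carol | 9 | 5 | 6 | 9
5 | eve | 5 | 90 | 2 | 5
5 | eve | 5 | 20 | 40 | 5
1 | carol | 9 | 5 | 6 | 9
6 | alice | 8 | 8 | 10 | 8
After WHERE (4 rows):
books.rank | books.owner | books.yr | sales.price | sales.amt | sales.yr
70 | carol | 5 | 90 | 2 | 5
70 | carol | 5 | 20 | 40 | 5
8 | carol | 9 | 5 | 6 | 9
1 | carol | 9 | 5 | 6 | 9
After GROUP BY (3 rows):
sales.price | max_rank
90 | 70
20 | 70
5 | 8
After ORDER BY (3 rows):
sales.price | max_rank
5 | 8
20 | 70
90 | 70

== RESULT ==
sales.price | max_rank
5 | 8
20 | 70
90 | 70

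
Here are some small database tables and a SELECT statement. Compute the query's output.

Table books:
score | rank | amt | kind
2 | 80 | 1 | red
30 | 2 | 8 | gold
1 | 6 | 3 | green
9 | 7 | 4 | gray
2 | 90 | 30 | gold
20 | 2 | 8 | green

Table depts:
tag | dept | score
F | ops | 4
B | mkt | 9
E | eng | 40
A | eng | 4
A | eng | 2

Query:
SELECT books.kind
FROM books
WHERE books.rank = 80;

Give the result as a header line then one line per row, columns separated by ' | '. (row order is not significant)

After WHERE (1 rows):
books.score | books.rank | books.amt | books.kind
2 | 80 | 1 | red
After SELECT (1 rows):
books.kind
red

== RESULT ==
books.kind
red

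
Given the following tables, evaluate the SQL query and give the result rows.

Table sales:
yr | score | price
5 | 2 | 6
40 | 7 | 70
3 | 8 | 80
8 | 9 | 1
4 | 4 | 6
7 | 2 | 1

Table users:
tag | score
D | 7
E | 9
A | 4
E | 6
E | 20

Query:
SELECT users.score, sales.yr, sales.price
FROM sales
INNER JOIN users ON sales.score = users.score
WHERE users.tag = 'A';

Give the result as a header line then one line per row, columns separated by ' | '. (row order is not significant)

== RESULT ==
users.score | sales.yr | sales.price
4 | 4 | 6

Derivation:
After JOIN users (3 rows):
sales.yr | sales.score | sales.price | users.tag | users.score
40 | 7 | 70 | D | 7
8 | 9 | 1 | E | 9
4 | 4 | 6 | A | 4
After WHERE (1 rows):
sales.yr | sales.score | sales.price | users.tag | users.score
4 | 4 | 6 | A | 4
After SELECT (1 rows):
users.score | sales.yr | sales.price
4 | 4 | 6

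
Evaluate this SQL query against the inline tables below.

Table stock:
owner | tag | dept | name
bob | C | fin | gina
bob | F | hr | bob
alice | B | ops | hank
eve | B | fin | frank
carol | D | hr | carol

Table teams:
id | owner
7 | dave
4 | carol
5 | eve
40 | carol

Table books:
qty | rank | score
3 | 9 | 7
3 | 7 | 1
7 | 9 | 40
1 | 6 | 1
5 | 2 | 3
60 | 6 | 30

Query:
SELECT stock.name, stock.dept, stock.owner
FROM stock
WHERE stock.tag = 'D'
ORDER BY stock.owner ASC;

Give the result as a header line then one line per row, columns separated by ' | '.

After WHERE (1 rows):
stock.owner | stock.tag | stock.dept | stock.name
carol | D | hr | carol
After SELECT (1 rows):
stock.name | stock.dept | stock.owner
carol | hr | carol
After ORDER BY (1 rows):
stock.name | stock.dept | stock.owner
carol | hr | carol

== RESULT ==
stock.name | stock.dept | stock.owner
carol | hr | carol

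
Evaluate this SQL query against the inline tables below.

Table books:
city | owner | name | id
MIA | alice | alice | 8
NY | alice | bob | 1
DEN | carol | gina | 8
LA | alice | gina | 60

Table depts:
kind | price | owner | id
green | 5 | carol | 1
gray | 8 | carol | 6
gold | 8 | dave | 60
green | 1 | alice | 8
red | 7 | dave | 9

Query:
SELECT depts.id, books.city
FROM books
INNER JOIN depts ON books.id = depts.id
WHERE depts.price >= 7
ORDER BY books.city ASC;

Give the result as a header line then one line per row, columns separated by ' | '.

== RESULT ==
depts.id | books.city
60 | LA

Derivation:
After JOIN depts (4 rows):
books.city | books.owner | books.name | books.id | depts.kind | depts.price | depts.owner | depts.id
MIA | alice | alice | 8 | green | 1 | alice | 8
NY | alice | bob | 1 | green | 5 | carol | 1
DEN | carol | gina | 8 | green | 1 | alice | 8
LA | alice | gina | 60 | gold | 8 | dave | 60
After WHERE (1 rows):
books.city | books.owner | books.name | books.id | depts.kind | depts.price | depts.owner | depts.id
LA | alice | gina | 60 | gold | 8 | dave | 60
After SELECT (1 rows):
depts.id | books.city
60 | LA
After ORDER BY (1 rows):
depts.id | books.city
60 | LA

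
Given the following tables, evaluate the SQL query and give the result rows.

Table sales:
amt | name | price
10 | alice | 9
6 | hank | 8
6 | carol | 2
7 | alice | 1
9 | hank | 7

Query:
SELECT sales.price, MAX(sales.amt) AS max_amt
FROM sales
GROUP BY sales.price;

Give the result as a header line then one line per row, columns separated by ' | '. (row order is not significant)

== RESULT ==
sales.price | max_amt
9 | 10
8 | 6
2 | 6
1 | 7
7 | 9

Derivation:
After GROUP BY (5 rows):
sales.price | max_amt
9 | 10
8 | 6
2 | 6
1 | 7
7 | 9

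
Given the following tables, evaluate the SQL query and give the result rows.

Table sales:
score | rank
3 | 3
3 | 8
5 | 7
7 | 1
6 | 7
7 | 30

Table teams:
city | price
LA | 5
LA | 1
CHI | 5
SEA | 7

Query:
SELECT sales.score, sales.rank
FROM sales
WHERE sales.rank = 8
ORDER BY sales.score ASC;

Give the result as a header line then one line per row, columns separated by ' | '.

== RESULT ==
sales.score | sales.rank
3 | 8

Derivation:
After WHERE (1 rows):
sales.score | sales.rank
3 | 8
After SELECT (1 rows):
sales.score | sales.rank
3 | 8
After ORDER BY (1 rows):
sales.score | sales.rank
3 | 8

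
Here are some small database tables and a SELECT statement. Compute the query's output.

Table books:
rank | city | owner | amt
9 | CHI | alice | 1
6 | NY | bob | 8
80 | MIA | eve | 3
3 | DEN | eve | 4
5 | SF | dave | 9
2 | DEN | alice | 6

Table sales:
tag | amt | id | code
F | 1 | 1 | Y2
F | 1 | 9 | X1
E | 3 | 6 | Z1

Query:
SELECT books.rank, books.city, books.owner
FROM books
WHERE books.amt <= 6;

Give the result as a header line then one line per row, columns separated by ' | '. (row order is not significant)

After WHERE (4 rows):
books.rank | books.city | books.owner | books.amt
9 | CHI | alice | 1
80 | MIA | eve | 3
3 | DEN | eve | 4
2 | DEN | alice | 6
After SELECT (4 rows):
books.rank | books.city | books.owner
9 | CHI | alice
80 | MIA | eve
3 | DEN | eve
2 | DEN | alice

== RESULT ==
books.rank | books.city | books.owner
9 | CHI | alice
80 | MIA | eve
3 | DEN | eve
2 | DEN | alice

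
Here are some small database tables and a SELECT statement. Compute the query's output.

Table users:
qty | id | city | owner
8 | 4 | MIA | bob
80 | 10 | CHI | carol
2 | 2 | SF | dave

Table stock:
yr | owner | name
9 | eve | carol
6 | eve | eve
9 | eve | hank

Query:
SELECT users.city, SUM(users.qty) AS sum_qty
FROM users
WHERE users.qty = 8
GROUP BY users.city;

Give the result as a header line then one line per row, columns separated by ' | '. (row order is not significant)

After WHERE (1 rows):
users.qty | users.id | users.city | users.owner
8 | 4 | MIA | bob
After GROUP BY (1 rows):
users.city | sum_qty
MIA | 8

== RESULT ==
users.city | sum_qty
MIA | 8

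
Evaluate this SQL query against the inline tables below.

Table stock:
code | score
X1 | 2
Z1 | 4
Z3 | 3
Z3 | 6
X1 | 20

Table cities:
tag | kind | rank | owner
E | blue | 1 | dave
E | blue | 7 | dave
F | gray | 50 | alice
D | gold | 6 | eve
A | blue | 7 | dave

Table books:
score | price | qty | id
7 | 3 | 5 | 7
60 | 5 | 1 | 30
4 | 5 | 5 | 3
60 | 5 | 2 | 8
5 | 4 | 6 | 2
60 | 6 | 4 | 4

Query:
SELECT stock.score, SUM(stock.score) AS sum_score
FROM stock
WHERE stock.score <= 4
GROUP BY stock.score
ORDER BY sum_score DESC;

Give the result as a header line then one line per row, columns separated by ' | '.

After WHERE (3 rows):
stock.code | stock.score
X1 | 2
Z1 | 4
Z3 | 3
After GROUP BY (3 rows):
stock.score | sum_score
2 | 2
4 | 4
3 | 3
After ORDER BY (3 rows):
stock.score | sum_score
4 | 4
3 | 3
2 | 2

== RESULT ==
stock.score | sum_score
4 | 4
3 | 3
2 | 2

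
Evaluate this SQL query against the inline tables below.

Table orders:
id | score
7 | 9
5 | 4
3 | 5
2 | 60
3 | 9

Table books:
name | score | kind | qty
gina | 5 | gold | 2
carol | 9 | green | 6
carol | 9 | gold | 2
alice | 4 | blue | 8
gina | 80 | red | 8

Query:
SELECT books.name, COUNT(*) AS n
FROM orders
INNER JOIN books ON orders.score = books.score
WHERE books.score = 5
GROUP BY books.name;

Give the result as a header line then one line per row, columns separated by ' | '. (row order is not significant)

After JOIN books (6 rows):
orders.id | orders.score | books.name | books.score | books.kind | books.qty
7 | 9 | carol | 9 | green | 6
7 | 9 | carol | 9 | gold | 2
5 | 4 | alice | 4 | blue | 8
3 | 5 | gina | 5 | gold | 2
3 | 9 | carol | 9 | green | 6
3 | 9 | carol | 9 | gold | 2
After WHERE (1 rows):
orders.id | orders.score | books.name | books.score | books.kind | books.qty
3 | 5 | gina | 5 | gold | 2
After GROUP BY (1 rows):
books.name | n
gina | 1

== RESULT ==
books.name | n
gina | 1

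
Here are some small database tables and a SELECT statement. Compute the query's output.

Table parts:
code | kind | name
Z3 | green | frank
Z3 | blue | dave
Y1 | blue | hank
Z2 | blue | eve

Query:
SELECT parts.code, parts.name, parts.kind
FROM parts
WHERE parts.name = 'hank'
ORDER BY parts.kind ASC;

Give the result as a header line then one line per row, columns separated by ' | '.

After WHERE (1 rows):
parts.code | parts.kind | parts.name
Y1 | blue | hank
After SELECT (1 rows):
parts.code | parts.name | parts.kind
Y1 | hank | blue
After ORDER BY (1 rows):
parts.code | parts.name | parts.kind
Y1 | hank | blue

== RESULT ==
parts.code | parts.name | parts.kind
Y1 | hank | blue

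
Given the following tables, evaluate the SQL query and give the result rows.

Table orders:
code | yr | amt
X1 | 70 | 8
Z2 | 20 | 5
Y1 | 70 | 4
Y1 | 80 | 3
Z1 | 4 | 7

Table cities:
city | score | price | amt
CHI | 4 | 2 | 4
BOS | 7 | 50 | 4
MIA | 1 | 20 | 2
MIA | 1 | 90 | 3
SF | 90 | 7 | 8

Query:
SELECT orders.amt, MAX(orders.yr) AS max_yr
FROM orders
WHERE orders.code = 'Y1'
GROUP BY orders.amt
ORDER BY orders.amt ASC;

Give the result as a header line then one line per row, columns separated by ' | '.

== RESULT ==
orders.amt | max_yr
3 | 80
4 | 70

Derivation:
After WHERE (2 rows):
orders.code | orders.yr | orders.amt
Y1 | 70 | 4
Y1 | 80 | 3
After GROUP BY (2 rows):
orders.amt | max_yr
4 | 70
3 | 80
After ORDER BY (2 rows):
orders.amt | max_yr
3 | 80
4 | 70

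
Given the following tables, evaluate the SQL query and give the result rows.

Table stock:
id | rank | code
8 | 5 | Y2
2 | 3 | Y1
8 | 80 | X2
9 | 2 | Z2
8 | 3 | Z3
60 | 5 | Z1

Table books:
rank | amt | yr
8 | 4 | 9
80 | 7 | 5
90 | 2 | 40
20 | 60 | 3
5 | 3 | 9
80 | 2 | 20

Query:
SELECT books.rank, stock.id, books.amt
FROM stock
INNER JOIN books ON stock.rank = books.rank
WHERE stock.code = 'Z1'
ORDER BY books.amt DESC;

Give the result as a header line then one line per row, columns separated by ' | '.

After JOIN books (4 rows):
stock.id | stock.rank | stock.code | books.rank | books.amt | books.yr
8 | 5 | Y2 | 5 | 3 | 9
8 | 80 | X2 | 80 | 7 | 5
8 | 80 | X2 | 80 | 2 | 20
60 | 5 | Z1 | 5 | 3 | 9
After WHERE (1 rows):
stock.id | stock.rank | stock.code | books.rank | books.amt | books.yr
60 | 5 | Z1 | 5 | 3 | 9
After SELECT (1 rows):
books.rank | stock.id | books.amt
5 | 60 | 3
After ORDER BY (1 rows):
books.rank | stock.id | books.amt
5 | 60 | 3

== RESULT ==
books.rank | stock.id | books.amt
5 | 60 | 3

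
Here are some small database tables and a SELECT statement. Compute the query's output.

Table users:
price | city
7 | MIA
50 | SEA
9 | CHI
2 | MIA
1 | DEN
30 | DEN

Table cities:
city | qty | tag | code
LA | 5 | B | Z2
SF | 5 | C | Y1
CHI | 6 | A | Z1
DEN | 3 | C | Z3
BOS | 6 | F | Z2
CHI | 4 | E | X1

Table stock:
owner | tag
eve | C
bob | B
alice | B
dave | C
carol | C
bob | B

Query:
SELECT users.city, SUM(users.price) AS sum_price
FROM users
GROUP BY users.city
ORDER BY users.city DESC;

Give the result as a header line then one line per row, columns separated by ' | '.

After GROUP BY (4 rows):
users.city | sum_price
MIA | 9
SEA | 50
CHI | 9
DEN | 31
After ORDER BY (4 rows):
users.city | sum_price
SEA | 50
MIA | 9
DEN | 31
CHI | 9

== RESULT ==
users.city | sum_price
SEA | 50
MIA | 9
DEN | 31
CHI | 9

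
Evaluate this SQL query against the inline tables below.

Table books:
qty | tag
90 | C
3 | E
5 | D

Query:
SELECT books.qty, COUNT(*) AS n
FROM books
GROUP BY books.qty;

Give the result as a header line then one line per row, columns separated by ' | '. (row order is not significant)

After GROUP BY (3 rows):
books.qty | n
90 | 1
3 | 1
5 | 1

== RESULT ==
books.qty | n
90 | 1
3 | 1
5 | 1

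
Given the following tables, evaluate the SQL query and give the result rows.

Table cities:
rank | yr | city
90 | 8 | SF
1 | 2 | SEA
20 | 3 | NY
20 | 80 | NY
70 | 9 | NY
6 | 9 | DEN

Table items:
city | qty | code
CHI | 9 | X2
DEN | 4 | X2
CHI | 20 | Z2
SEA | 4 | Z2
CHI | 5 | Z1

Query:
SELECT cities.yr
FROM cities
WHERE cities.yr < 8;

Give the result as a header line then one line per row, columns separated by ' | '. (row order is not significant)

== RESULT ==
cities.yr
2
3

Derivation:
After WHERE (2 rows):
cities.rank | cities.yr | cities.city
1 | 2 | SEA
20 | 3 | NY
After SELECT (2 rows):
cities.yr
2
3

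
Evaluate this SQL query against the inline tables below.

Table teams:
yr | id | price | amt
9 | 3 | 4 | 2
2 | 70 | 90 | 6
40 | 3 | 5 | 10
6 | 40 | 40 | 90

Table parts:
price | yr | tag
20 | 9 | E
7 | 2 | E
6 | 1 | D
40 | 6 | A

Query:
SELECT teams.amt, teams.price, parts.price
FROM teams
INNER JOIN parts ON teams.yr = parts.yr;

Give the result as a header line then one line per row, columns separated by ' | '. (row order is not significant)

After JOIN parts (3 rows):
teams.yr | teams.id | teams.price | teams.amt | parts.price | parts.yr | parts.tag
9 | 3 | 4 | 2 | 20 | 9 | E
2 | 70 | 90 | 6 | 7 | 2 | E
6 | 40 | 40 | 90 | 40 | 6 | A
After SELECT (3 rows):
teams.amt | teams.price | parts.price
2 | 4 | 20
6 | 90 | 7
90 | 40 | 40

== RESULT ==
teams.amt | teams.price | parts.price
2 | 4 | 20
6 | 90 | 7
90 | 40 | 40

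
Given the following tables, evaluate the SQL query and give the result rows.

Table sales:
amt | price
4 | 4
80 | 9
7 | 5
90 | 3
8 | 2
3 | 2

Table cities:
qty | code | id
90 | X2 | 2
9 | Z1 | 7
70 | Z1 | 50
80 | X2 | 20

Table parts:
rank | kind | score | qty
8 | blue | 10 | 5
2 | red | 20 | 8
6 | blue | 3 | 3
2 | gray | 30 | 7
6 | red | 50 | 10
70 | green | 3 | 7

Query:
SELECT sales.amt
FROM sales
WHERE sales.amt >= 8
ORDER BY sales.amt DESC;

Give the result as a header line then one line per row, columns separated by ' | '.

After WHERE (3 rows):
sales.amt | sales.price
80 | 9
90 | 3
8 | 2
After SELECT (3 rows):
sales.amt
80
90
8
After ORDER BY (3 rows):
sales.amt
90
80
8

== RESULT ==
sales.amt
90
80
8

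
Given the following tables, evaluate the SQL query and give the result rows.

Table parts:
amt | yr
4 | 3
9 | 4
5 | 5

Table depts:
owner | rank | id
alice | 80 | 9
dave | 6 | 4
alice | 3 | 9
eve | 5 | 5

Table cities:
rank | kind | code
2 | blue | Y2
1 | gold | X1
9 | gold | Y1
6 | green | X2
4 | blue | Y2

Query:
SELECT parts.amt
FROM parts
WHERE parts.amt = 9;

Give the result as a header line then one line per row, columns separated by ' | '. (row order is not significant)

After WHERE (1 rows):
parts.amt | parts.yr
9 | 4
After SELECT (1 rows):
parts.amt
9

== RESULT ==
parts.amt
9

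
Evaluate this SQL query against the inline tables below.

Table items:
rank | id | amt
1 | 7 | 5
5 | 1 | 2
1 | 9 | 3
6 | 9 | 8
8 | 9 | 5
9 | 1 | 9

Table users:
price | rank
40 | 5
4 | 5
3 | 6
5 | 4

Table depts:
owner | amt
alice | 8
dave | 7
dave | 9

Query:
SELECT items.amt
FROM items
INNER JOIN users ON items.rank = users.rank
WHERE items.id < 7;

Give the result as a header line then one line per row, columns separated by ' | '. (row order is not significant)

After JOIN users (3 rows):
items.rank | items.id | items.amt | users.price | users.rank
5 | 1 | 2 | 40 | 5
5 | 1 | 2 | 4 | 5
6 | 9 | 8 | 3 | 6
After WHERE (2 rows):
items.rank | items.id | items.amt | users.price | users.rank
5 | 1 | 2 | 40 | 5
5 | 1 | 2 | 4 | 5
After SELECT (2 rows):
items.amt
2
2

== RESULT ==
items.amt
2
2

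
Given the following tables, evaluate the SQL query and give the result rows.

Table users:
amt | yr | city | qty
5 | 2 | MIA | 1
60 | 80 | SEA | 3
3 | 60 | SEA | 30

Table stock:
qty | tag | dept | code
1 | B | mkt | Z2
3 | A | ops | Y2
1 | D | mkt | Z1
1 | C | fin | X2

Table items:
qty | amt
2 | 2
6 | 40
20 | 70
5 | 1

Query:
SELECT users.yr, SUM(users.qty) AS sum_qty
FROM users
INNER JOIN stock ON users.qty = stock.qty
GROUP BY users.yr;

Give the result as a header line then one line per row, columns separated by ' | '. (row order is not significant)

After JOIN stock (4 rows):
users.amt | users.yr | users.city | users.qty | stock.qty | stock.tag | stock.dept | stock.code
5 | 2 | MIA | 1 | 1 | B | mkt | Z2
5 | 2 | MIA | 1 | 1 | D | mkt | Z1
5 | 2 | MIA | 1 | 1 | C | fin | X2
60 | 80 | SEA | 3 | 3 | A | ops | Y2
After GROUP BY (2 rows):
users.yr | sum_qty
2 | 3
80 | 3

== RESULT ==
users.yr | sum_qty
2 | 3
80 | 3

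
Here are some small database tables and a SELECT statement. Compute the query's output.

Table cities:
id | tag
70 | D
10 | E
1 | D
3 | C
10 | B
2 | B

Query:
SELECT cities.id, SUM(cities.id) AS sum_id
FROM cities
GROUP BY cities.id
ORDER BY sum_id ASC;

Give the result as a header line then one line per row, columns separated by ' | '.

After GROUP BY (5 rows):
cities.id | sum_id
70 | 70
10 | 20
1 | 1
3 | 3
2 | 2
After ORDER BY (5 rows):
cities.id | sum_id
1 | 1
2 | 2
3 | 3
10 | 20
70 | 70

== RESULT ==
cities.id | sum_id
1 | 1
2 | 2
3 | 3
10 | 20
70 | 70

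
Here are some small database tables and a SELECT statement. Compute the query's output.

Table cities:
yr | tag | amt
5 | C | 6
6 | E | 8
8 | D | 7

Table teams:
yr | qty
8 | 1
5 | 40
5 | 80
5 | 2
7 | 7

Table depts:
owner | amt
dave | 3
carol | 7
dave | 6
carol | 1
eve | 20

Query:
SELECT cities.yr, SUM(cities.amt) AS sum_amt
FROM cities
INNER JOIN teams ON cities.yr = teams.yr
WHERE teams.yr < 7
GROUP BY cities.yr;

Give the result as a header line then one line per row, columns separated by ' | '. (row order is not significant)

== RESULT ==
cities.yr | sum_amt
5 | 18

Derivation:
After JOIN teams (4 rows):
cities.yr | cities.tag | cities.amt | teams.yr | teams.qty
5 | C | 6 | 5 | 40
5 | C | 6 | 5 | 80
5 | C | 6 | 5 | 2
8 | D | 7 | 8 | 1
After WHERE (3 rows):
cities.yr | cities.tag | cities.amt | teams.yr | teams.qty
5 | C | 6 | 5 | 40
5 | C | 6 | 5 | 80
5 | C | 6 | 5 | 2
After GROUP BY (1 rows):
cities.yr | sum_amt
5 | 18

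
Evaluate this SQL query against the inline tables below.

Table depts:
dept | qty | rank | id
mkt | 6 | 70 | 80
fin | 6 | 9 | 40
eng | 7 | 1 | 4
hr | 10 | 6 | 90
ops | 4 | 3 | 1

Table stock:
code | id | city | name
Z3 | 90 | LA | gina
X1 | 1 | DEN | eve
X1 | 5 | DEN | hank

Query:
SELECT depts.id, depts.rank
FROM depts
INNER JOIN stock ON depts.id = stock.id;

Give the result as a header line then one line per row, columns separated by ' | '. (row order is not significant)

After JOIN stock (2 rows):
depts.dept | depts.qty | depts.rank | depts.id | stock.code | stock.id | stock.city | stock.name
hr | 10 | 6 | 90 | Z3 | 90 | LA | gina
ops | 4 | 3 | 1 | X1 | 1 | DEN | eve
After SELECT (2 rows):
depts.id | depts.rank
90 | 6
1 | 3

== RESULT ==
depts.id | depts.rank
90 | 6
1 | 3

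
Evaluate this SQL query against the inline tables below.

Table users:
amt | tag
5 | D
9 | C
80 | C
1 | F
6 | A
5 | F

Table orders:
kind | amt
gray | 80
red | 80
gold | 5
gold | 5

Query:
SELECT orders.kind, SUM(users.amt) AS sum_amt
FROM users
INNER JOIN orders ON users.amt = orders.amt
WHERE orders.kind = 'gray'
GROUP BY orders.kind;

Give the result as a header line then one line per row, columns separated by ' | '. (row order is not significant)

== RESULT ==
orders.kind | sum_amt
gray | 80

Derivation:
After JOIN orders (6 rows):
users.amt | users.tag | orders.kind | orders.amt
5 | D | gold | 5
5 | D | gold | 5
80 | C | gray | 80
80 | C | red | 80
5 | F | gold | 5
5 | F | gold | 5
After WHERE (1 rows):
users.amt | users.tag | orders.kind | orders.amt
80 | C | gray | 80
After GROUP BY (1 rows):
orders.kind | sum_amt
gray | 80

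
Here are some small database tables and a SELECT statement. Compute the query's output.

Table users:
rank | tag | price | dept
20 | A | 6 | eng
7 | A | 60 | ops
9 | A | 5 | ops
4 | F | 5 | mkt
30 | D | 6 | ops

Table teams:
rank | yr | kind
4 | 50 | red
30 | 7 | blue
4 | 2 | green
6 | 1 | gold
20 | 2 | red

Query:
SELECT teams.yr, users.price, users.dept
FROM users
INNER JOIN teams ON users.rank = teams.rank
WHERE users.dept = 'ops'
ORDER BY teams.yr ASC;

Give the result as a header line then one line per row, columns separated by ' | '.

After JOIN teams (4 rows):
users.rank | users.tag | users.price | users.dept | teams.rank | teams.yr | teams.kind
20 | A | 6 | eng | 20 | 2 | red
4 | F | 5 | mkt | 4 | 50 | red
4 | F | 5 | mkt | 4 | 2 | green
30 | D | 6 | ops | 30 | 7 | blue
After WHERE (1 rows):
users.rank | users.tag | users.price | users.dept | teams.rank | teams.yr | teams.kind
30 | D | 6 | ops | 30 | 7 | blue
After SELECT (1 rows):
teams.yr | users.price | users.dept
7 | 6 | ops
After ORDER BY (1 rows):
teams.yr | users.price | users.dept
7 | 6 | ops

== RESULT ==
teams.yr | users.price | users.dept
7 | 6 | ops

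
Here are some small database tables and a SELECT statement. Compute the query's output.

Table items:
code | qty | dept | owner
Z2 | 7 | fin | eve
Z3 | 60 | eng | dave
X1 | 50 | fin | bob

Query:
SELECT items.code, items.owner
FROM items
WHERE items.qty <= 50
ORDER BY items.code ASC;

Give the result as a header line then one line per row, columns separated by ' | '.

== RESULT ==
items.code | items.owner
X1 | bob
Z2 | eve

Derivation:
After WHERE (2 rows):
items.code | items.qty | items.dept | items.owner
Z2 | 7 | fin | eve
X1 | 50 | fin | bob
After SELECT (2 rows):
items.code | items.owner
Z2 | eve
X1 | bob
After ORDER BY (2 rows):
items.code | items.owner
X1 | bob
Z2 | eve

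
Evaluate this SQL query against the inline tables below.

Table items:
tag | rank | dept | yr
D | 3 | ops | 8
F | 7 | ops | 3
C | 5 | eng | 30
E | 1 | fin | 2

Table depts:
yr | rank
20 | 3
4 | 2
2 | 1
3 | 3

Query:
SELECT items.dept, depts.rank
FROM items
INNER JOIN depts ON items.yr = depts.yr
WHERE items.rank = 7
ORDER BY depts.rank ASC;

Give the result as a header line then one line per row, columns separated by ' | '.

After JOIN depts (2 rows):
items.tag | items.rank | items.dept | items.yr | depts.yr | depts.rank
F | 7 | ops | 3 | 3 | 3
E | 1 | fin | 2 | 2 | 1
After WHERE (1 rows):
items.tag | items.rank | items.dept | items.yr | depts.yr | depts.rank
F | 7 | ops | 3 | 3 | 3
After SELECT (1 rows):
items.dept | depts.rank
ops | 3
After ORDER BY (1 rows):
items.dept | depts.rank
ops | 3

== RESULT ==
items.dept | depts.rank
ops | 3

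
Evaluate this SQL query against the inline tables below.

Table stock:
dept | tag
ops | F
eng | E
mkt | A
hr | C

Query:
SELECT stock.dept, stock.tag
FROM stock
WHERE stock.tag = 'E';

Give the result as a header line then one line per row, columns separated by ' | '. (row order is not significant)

== RESULT ==
stock.dept | stock.tag
eng | E

Derivation:
After WHERE (1 rows):
stock.dept | stock.tag
eng | E
After SELECT (1 rows):
stock.dept | stock.tag
eng | E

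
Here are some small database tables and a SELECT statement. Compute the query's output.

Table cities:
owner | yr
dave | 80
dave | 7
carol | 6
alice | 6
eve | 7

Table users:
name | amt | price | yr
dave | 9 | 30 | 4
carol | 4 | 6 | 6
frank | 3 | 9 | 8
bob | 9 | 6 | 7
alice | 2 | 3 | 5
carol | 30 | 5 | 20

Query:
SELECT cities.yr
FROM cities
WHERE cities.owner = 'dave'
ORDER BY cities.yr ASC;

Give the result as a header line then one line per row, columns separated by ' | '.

After WHERE (2 rows):
cities.owner | cities.yr
dave | 80
dave | 7
After SELECT (2 rows):
cities.yr
80
7
After ORDER BY (2 rows):
cities.yr
7
80

== RESULT ==
cities.yr
7
80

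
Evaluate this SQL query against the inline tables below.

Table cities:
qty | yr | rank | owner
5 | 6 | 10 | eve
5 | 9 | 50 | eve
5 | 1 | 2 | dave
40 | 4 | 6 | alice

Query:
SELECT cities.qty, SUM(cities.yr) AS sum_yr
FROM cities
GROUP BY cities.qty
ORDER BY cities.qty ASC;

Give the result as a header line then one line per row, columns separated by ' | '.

After GROUP BY (2 rows):
cities.qty | sum_yr
5 | 16
40 | 4
After ORDER BY (2 rows):
cities.qty | sum_yr
5 | 16
40 | 4

== RESULT ==
cities.qty | sum_yr
5 | 16
40 | 4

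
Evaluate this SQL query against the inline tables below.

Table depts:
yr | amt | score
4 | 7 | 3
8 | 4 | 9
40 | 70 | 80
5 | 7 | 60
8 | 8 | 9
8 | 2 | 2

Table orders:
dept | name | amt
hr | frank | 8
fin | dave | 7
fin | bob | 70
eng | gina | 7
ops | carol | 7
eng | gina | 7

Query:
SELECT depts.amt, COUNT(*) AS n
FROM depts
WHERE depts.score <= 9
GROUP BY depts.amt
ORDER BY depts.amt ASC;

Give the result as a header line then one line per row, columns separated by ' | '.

After WHERE (4 rows):
depts.yr | depts.amt | depts.score
4 | 7 | 3
8 | 4 | 9
8 | 8 | 9
8 | 2 | 2
After GROUP BY (4 rows):
depts.amt | n
7 | 1
4 | 1
8 | 1
2 | 1
After ORDER BY (4 rows):
depts.amt | n
2 | 1
4 | 1
7 | 1
8 | 1

== RESULT ==
depts.amt | n
2 | 1
4 | 1
7 | 1
8 | 1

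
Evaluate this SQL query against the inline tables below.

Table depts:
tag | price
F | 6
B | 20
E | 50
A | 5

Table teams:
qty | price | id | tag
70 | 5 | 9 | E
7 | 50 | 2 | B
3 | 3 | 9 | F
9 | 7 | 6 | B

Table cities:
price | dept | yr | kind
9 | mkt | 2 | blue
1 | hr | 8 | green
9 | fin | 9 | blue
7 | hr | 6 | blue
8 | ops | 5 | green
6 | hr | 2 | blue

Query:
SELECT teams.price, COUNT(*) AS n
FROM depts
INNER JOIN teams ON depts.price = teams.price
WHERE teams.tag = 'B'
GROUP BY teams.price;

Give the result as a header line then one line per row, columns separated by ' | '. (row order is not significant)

== RESULT ==
teams.price | n
50 | 1

Derivation:
After JOIN teams (2 rows):
depts.tag | depts.price | teams.qty | teams.price | teams.id | teams.tag
E | 50 | 7 | 50 | 2 | B
A | 5 | 70 | 5 | 9 | E
After WHERE (1 rows):
depts.tag | depts.price | teams.qty | teams.price | teams.id | teams.tag
E | 50 | 7 | 50 | 2 | B
After GROUP BY (1 rows):
teams.price | n
50 | 1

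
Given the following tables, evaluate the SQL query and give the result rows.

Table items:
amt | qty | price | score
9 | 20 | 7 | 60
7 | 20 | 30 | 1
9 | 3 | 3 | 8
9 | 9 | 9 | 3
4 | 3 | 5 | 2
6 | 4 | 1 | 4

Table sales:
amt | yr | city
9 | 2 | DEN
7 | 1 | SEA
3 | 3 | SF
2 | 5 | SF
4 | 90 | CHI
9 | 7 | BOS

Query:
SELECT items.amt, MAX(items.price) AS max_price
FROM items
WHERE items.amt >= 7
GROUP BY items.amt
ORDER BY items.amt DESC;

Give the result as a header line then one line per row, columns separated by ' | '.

== RESULT ==
items.amt | max_price
9 | 9
7 | 30

Derivation:
After WHERE (4 rows):
items.amt | items.qty | items.price | items.score
9 | 20 | 7 | 60
7 | 20 | 30 | 1
9 | 3 | 3 | 8
9 | 9 | 9 | 3
After GROUP BY (2 rows):
items.amt | max_price
9 | 9
7 | 30
After ORDER BY (2 rows):
items.amt | max_price
9 | 9
7 | 30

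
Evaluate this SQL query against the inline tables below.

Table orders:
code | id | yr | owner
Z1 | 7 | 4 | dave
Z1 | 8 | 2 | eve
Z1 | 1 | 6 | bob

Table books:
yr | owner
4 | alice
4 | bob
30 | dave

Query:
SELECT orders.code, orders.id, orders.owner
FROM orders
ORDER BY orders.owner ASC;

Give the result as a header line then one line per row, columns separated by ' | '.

After SELECT (3 rows):
orders.code | orders.id | orders.owner
Z1 | 7 | dave
Z1 | 8 | eve
Z1 | 1 | bob
After ORDER BY (3 rows):
orders.code | orders.id | orders.owner
Z1 | 1 | bob
Z1 | 7 | dave
Z1 | 8 | eve

== RESULT ==
orders.code | orders.id | orders.owner
Z1 | 1 | bob
Z1 | 7 | dave
Z1 | 8 | eve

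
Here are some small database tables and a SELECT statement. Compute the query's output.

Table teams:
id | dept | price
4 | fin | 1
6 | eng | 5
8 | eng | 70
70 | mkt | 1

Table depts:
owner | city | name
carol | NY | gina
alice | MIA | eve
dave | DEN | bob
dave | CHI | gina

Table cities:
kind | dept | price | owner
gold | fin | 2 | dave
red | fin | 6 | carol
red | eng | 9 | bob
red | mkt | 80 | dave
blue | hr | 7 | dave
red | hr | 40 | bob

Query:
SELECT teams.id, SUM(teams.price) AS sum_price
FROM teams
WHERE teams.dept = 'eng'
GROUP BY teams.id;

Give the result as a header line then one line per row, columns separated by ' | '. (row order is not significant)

== RESULT ==
teams.id | sum_price
6 | 5
8 | 70

Derivation:
After WHERE (2 rows):
teams.id | teams.dept | teams.price
6 | eng | 5
8 | eng | 70
After GROUP BY (2 rows):
teams.id | sum_price
6 | 5
8 | 70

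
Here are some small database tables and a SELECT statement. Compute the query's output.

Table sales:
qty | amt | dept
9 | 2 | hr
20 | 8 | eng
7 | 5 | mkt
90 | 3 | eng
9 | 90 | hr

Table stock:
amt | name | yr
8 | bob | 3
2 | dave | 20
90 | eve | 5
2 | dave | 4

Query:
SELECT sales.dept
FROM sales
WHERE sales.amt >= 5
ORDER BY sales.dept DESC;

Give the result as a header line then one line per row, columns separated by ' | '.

After WHERE (3 rows):
sales.qty | sales.amt | sales.dept
20 | 8 | eng
7 | 5 | mkt
9 | 90 | hr
After SELECT (3 rows):
sales.dept
eng
mkt
hr
After ORDER BY (3 rows):
sales.dept
mkt
hr
eng

== RESULT ==
sales.dept
mkt
hr
eng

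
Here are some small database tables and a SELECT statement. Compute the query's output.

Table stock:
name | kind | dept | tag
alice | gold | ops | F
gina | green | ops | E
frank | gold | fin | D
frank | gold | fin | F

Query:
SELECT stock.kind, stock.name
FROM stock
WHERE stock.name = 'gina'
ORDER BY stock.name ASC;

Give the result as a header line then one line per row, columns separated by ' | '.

== RESULT ==
stock.kind | stock.name
green | gina

Derivation:
After WHERE (1 rows):
stock.name | stock.kind | stock.dept | stock.tag
gina | green | ops | E
After SELECT (1 rows):
stock.kind | stock.name
green | gina
After ORDER BY (1 rows):
stock.kind | stock.name
green | gina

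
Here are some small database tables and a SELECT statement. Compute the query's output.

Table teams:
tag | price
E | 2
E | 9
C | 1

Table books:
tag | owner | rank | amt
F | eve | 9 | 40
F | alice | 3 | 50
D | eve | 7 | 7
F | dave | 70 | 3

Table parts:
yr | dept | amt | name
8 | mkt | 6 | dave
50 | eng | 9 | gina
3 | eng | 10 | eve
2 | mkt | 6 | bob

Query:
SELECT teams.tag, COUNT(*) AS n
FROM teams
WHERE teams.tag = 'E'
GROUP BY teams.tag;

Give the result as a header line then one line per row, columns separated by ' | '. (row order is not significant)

== RESULT ==
teams.tag | n
E | 2

Derivation:
After WHERE (2 rows):
teams.tag | teams.price
E | 2
E | 9
After GROUP BY (1 rows):
teams.tag | n
E | 2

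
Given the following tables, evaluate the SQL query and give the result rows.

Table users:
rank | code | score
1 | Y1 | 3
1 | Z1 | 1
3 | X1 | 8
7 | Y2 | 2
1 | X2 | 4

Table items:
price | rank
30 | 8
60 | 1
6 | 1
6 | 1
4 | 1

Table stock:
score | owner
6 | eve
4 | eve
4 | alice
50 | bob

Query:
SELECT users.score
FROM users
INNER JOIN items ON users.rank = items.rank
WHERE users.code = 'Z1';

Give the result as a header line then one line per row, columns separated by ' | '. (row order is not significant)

== RESULT ==
users.score
1
1
1
1

Derivation:
After JOIN items (12 rows):
users.rank | users.code | users.score | items.price | items.rank
1 | Y1 | 3 | 60 | 1
1 | Y1 | 3 | 6 | 1
1 | Y1 | 3 | 6 | 1
1 | Y1 | 3 | 4 | 1
1 | Z1 | 1 | 60 | 1
1 | Z1 | 1 | 6 | 1
1 | Z1 | 1 | 6 | 1
1 | Z1 | 1 | 4 | 1
1 | X2 | 4 | 60 | 1
1 | X2 | 4 | 6 | 1
1 | X2 | 4 | 6 | 1
1 | X2 | 4 | 4 | 1
After WHERE (4 rows):
users.rank | users.code | users.score | items.price | items.rank
1 | Z1 | 1 | 60 | 1
1 | Z1 | 1 | 6 | 1
1 | Z1 | 1 | 6 | 1
1 | Z1 | 1 | 4 | 1
After SELECT (4 rows):
users.score
1
1
1
1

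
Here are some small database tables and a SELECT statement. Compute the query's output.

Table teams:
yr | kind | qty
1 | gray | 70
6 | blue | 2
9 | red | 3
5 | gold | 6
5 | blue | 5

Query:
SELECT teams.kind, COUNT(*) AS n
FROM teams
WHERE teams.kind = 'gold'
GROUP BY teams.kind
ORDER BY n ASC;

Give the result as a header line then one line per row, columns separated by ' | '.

After WHERE (1 rows):
teams.yr | teams.kind | teams.qty
5 | gold | 6
After GROUP BY (1 rows):
teams.kind | n
gold | 1
After ORDER BY (1 rows):
teams.kind | n
gold | 1

== RESULT ==
teams.kind | n
gold | 1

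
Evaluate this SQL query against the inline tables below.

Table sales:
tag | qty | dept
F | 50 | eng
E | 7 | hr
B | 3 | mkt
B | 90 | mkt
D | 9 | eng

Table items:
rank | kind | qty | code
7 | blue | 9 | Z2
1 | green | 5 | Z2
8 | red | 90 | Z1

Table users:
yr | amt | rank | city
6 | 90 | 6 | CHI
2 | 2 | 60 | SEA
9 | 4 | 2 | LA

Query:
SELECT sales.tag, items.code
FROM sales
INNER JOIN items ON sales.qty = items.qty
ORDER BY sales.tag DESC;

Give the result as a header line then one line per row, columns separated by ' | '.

== RESULT ==
sales.tag | items.code
D | Z2
B | Z1

Derivation:
After JOIN items (2 rows):
sales.tag | sales.qty | sales.dept | items.rank | items.kind | items.qty | items.code
B | 90 | mkt | 8 | red | 90 | Z1
D | 9 | eng | 7 | blue | 9 | Z2
After SELECT (2 rows):
sales.tag | items.code
B | Z1
D | Z2
After ORDER BY (2 rows):
sales.tag | items.code
D | Z2
B | Z1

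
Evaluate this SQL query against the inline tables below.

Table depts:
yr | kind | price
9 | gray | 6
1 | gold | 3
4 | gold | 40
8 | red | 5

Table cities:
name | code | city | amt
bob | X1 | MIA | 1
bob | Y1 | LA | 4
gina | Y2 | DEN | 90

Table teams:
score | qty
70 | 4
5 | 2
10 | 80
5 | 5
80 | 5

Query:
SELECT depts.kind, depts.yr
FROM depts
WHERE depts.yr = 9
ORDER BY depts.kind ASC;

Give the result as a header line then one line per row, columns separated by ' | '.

After WHERE (1 rows):
depts.yr | depts.kind | depts.price
9 | gray | 6
After SELECT (1 rows):
depts.kind | depts.yr
gray | 9
After ORDER BY (1 rows):
depts.kind | depts.yr
gray | 9

== RESULT ==
depts.kind | depts.yr
gray | 9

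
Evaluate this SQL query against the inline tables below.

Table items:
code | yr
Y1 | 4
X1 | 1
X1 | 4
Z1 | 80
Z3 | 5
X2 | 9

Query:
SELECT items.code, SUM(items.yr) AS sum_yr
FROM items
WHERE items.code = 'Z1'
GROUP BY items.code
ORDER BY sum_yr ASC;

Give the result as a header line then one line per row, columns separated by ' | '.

After WHERE (1 rows):
items.code | items.yr
Z1 | 80
After GROUP BY (1 rows):
items.code | sum_yr
Z1 | 80
After ORDER BY (1 rows):
items.code | sum_yr
Z1 | 80

== RESULT ==
items.code | sum_yr
Z1 | 80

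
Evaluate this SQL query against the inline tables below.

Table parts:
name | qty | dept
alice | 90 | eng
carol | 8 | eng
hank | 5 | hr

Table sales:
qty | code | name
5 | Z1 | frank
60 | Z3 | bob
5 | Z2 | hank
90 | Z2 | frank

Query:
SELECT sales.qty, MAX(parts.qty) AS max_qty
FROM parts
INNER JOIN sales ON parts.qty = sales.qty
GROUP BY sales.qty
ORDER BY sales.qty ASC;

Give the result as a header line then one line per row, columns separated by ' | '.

== RESULT ==
sales.qty | max_qty
5 | 5
90 | 90

Derivation:
After JOIN sales (3 rows):
parts.name | parts.qty | parts.dept | sales.qty | sales.code | sales.name
alice | 90 | eng | 90 | Z2 | frank
hank | 5 | hr | 5 | Z1 | frank
hank | 5 | hr | 5 | Z2 | hank
After GROUP BY (2 rows):
sales.qty | max_qty
90 | 90
5 | 5
After ORDER BY (2 rows):
sales.qty | max_qty
5 | 5
90 | 90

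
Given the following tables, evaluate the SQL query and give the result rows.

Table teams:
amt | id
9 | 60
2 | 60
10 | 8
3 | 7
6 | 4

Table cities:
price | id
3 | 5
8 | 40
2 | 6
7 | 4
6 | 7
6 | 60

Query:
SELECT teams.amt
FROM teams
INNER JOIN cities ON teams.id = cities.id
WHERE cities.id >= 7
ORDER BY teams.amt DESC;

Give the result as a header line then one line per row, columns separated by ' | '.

After JOIN cities (4 rows):
teams.amt | teams.id | cities.price | cities.id
9 | 60 | 6 | 60
2 | 60 | 6 | 60
3 | 7 | 6 | 7
6 | 4 | 7 | 4
After WHERE (3 rows):
teams.amt | teams.id | cities.price | cities.id
9 | 60 | 6 | 60
2 | 60 | 6 | 60
3 | 7 | 6 | 7
After SELECT (3 rows):
teams.amt
9
2
3
After ORDER BY (3 rows):
teams.amt
9
3
2

== RESULT ==
teams.amt
9
3
2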